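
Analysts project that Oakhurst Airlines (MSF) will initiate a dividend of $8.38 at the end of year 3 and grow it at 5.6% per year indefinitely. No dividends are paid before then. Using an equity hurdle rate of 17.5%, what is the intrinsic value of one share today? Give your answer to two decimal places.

$51.01

Deferred-dividend DDM. At t=2 the remaining stream is a growing perpetuity with first payment D_3 = 8.38.
V_2 = D_3/(r−g) = 8.38/(0.175−0.056) = 70.4202
P₀ = V_2/(1+r)^2 = 70.4202/(1+0.175)^2 = 51.0060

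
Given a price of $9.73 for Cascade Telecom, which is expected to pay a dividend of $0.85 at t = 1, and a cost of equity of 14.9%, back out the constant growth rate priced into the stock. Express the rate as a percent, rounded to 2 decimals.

From P₀ = D₁/(r − g), the implied growth is g = r − D₁/P₀.
g = 0.149 − 0.85/9.73 = 0.149 − 0.08736 = 0.06164

6.16%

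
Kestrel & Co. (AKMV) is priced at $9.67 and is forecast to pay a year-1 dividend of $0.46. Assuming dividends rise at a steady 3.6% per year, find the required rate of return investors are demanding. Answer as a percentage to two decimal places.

8.36%

Rearranging the constant-growth DDM: r = D₁/P₀ + g.
r = 0.4600 / 9.67 + 0.036 = 0.04757 + 0.036 = 0.08357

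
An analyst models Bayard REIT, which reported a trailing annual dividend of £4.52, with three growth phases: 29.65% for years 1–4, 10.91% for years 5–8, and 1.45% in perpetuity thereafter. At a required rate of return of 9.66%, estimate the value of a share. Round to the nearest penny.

£178.50

Three-stage DDM. Project D₁…D_8; terminal Gordon value at t=8 with g = 0.0145; discount at r = 0.0966.
D_1 = 5.8602
D_2 = 7.5977
D_3 = 9.8504
D_4 = 12.7711
D_5 = 14.1644
D_6 = 15.7098
D_7 = 17.4237
D_8 = 19.3246
TV_8 = 19.6048/(0.0966−0.0145) = 238.7923
P₀ = Σ Dₜ/(1+r)ᵗ + TV_8/(1+r)^8 = 178.4994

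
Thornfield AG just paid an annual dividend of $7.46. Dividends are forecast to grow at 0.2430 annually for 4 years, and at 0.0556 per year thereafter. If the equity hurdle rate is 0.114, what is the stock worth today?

$248.55

Two-stage DDM. Project D₁…D_4 at 0.243, terminal growth 0.0556, discount at r = 0.114.
D_1 = 9.2728
D_2 = 11.5261
D_3 = 14.3269
D_4 = 17.8083
Terminal value at t=4: TV = D_5/(r−g) = 18.7985/(0.114−0.0556) = 321.8918
P₀ = 9.2728/(1+0.114)^1 + 11.5261/(1+0.114)^2 + 14.3269/(1+0.114)^3 + 17.8083/(1+0.114)^4 + 321.8918/(1+0.114)^4 = 248.5492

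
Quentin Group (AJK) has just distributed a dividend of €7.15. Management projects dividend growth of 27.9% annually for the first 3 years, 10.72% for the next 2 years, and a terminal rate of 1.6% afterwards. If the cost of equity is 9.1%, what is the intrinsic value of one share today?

Three-stage DDM. Project D₁…D_5; terminal Gordon value at t=5 with g = 0.016; discount at r = 0.091.
D_1 = 9.1448
D_2 = 11.6963
D_3 = 14.9595
D_4 = 16.5632
D_5 = 18.3388
TV_5 = 18.6322/(0.091−0.016) = 248.4290
P₀ = Σ Dₜ/(1+r)ᵗ + TV_5/(1+r)^5 = 214.0067

€214.01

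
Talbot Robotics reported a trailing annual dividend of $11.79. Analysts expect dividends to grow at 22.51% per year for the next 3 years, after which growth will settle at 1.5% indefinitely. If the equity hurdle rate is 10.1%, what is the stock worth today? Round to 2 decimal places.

$235.66

Two-stage DDM. Project D₁…D_3 at 0.2251, terminal growth 0.015, discount at r = 0.101.
D_1 = 14.4439
D_2 = 17.6953
D_3 = 21.6785
Terminal value at t=3: TV = D_4/(r−g) = 22.0036/(0.101−0.015) = 255.8562
P₀ = 14.4439/(1+0.101)^1 + 17.6953/(1+0.101)^2 + 21.6785/(1+0.101)^3 + 255.8562/(1+0.101)^3 = 235.6648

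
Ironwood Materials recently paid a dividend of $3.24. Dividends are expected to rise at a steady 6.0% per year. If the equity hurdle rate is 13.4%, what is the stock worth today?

Gordon growth model: P₀ = D₁/(r − g). D₁ = 3.24 × (1 + 0.06) = 3.4344.
P₀ = 3.4344 / (0.134 − 0.06) = 3.4344 / 0.074 = 46.4108

$46.41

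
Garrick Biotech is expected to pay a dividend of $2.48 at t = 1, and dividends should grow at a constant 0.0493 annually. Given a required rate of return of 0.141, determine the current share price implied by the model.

Gordon growth model: P₀ = D₁/(r − g), with D₁ = 2.48 given directly.
P₀ = 2.4800 / (0.141 − 0.0493) = 2.4800 / 0.0917 = 27.0447

$27.04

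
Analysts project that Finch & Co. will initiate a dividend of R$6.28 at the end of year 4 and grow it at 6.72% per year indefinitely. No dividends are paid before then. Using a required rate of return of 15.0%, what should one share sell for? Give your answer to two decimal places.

R$49.87

Deferred-dividend DDM. At t=3 the remaining stream is a growing perpetuity with first payment D_4 = 6.28.
V_3 = D_4/(r−g) = 6.28/(0.15−0.0672) = 75.8454
P₀ = V_3/(1+r)^3 = 75.8454/(1+0.15)^3 = 49.8696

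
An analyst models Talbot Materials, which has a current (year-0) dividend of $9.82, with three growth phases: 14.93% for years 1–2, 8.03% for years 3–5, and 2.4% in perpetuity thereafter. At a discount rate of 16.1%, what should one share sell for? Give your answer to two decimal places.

Three-stage DDM. Project D₁…D_5; terminal Gordon value at t=5 with g = 0.024; discount at r = 0.161.
D_1 = 11.2861
D_2 = 12.9711
D_3 = 14.0127
D_4 = 15.1379
D_5 = 16.3535
TV_5 = 16.7460/(0.161−0.024) = 122.2337
P₀ = Σ Dₜ/(1+r)ᵗ + TV_5/(1+r)^5 = 102.3296

$102.33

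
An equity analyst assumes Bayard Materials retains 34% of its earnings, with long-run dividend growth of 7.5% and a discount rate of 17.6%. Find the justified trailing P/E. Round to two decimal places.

7.02

Payout ratio b = 1 − 0.34 = 0.66.
Justified trailing P/E = b(1+g)/(r−g) = 0.66×(1+0.075)/(0.176−0.075) = 7.0248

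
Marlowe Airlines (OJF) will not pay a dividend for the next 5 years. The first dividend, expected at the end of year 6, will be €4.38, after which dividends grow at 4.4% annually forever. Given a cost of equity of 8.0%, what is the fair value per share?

€82.80

Deferred-dividend DDM. At t=5 the remaining stream is a growing perpetuity with first payment D_6 = 4.38.
V_5 = D_6/(r−g) = 4.38/(0.08−0.044) = 121.6667
P₀ = V_5/(1+r)^5 = 121.6667/(1+0.08)^5 = 82.8043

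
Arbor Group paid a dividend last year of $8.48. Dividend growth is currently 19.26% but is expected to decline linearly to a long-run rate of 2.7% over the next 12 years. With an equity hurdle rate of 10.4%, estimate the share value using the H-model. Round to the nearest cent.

H-model: P₀ = D₀[(1+g_L) + H(g_S−g_L)]/(r−g_L), with H = 12/2 = 6.
P₀ = 8.48 × [(1+0.027) + 6×(0.1926−0.027)] / (0.104−0.027)
   = 8.48 × 2.0206 / 0.077 = 222.5284

$222.53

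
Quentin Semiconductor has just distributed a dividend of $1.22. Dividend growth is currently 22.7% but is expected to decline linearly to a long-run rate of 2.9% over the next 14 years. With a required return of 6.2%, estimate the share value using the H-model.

$89.28

H-model: P₀ = D₀[(1+g_L) + H(g_S−g_L)]/(r−g_L), with H = 14/2 = 7.
P₀ = 1.22 × [(1+0.029) + 7×(0.227−0.029)] / (0.062−0.029)
   = 1.22 × 2.4150 / 0.033 = 89.2818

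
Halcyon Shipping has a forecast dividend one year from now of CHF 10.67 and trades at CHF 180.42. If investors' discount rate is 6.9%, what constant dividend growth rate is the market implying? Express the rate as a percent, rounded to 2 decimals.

0.99%

From P₀ = D₁/(r − g), the implied growth is g = r − D₁/P₀.
g = 0.069 − 10.67/180.42 = 0.069 − 0.05914 = 0.00986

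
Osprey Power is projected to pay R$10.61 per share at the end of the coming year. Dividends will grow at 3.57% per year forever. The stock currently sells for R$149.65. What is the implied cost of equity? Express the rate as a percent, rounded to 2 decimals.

10.66%

Rearranging the constant-growth DDM: r = D₁/P₀ + g.
r = 10.6100 / 149.65 + 0.0357 = 0.07090 + 0.0357 = 0.10660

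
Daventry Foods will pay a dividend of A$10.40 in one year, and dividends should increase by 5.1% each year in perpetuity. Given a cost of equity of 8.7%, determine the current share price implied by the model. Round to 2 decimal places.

Gordon growth model: P₀ = D₁/(r − g), with D₁ = 10.40 given directly.
P₀ = 10.4000 / (0.087 − 0.051) = 10.4000 / 0.036 = 288.8889

A$288.89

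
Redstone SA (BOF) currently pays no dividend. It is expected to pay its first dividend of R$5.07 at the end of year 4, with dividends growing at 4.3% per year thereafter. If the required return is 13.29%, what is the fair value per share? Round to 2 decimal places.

Deferred-dividend DDM. At t=3 the remaining stream is a growing perpetuity with first payment D_4 = 5.07.
V_3 = D_4/(r−g) = 5.07/(0.1329−0.043) = 56.3960
P₀ = V_3/(1+r)^3 = 56.3960/(1+0.1329)^3 = 38.7859

R$38.79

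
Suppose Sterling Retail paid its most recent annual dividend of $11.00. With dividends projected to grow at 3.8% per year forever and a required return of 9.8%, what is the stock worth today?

Gordon growth model: P₀ = D₁/(r − g). D₁ = 11.00 × (1 + 0.038) = 11.4180.
P₀ = 11.4180 / (0.098 − 0.038) = 11.4180 / 0.06 = 190.3000

$190.30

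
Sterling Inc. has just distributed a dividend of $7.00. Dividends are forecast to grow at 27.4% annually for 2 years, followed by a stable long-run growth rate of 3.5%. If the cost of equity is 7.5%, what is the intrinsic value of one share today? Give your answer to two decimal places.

$272.52

Two-stage DDM. Project D₁…D_2 at 0.274, terminal growth 0.035, discount at r = 0.075.
D_1 = 8.9180
D_2 = 11.3615
Terminal value at t=2: TV = D_3/(r−g) = 11.7592/(0.075−0.035) = 293.9796
P₀ = 8.9180/(1+0.075)^1 + 11.3615/(1+0.075)^2 + 293.9796/(1+0.075)^2 = 272.5175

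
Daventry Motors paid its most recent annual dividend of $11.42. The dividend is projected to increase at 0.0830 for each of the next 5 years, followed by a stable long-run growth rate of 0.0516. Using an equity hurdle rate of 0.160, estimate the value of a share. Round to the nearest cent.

Two-stage DDM. Project D₁…D_5 at 0.083, terminal growth 0.0516, discount at r = 0.16.
D_1 = 12.3679
D_2 = 13.3944
D_3 = 14.5061
D_4 = 15.7101
D_5 = 17.0141
Terminal value at t=5: TV = D_6/(r−g) = 17.8920/(0.16−0.0516) = 165.0554
P₀ = 12.3679/(1+0.16)^1 + 13.3944/(1+0.16)^2 + 14.5061/(1+0.16)^3 + 15.7101/(1+0.16)^4 + 17.0141/(1+0.16)^5 + 165.0554/(1+0.16)^5 = 125.2718

$125.27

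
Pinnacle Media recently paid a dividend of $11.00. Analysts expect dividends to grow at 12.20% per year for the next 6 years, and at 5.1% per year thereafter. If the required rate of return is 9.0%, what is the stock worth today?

$425.76

Two-stage DDM. Project D₁…D_6 at 0.122, terminal growth 0.051, discount at r = 0.09.
D_1 = 12.3420
D_2 = 13.8477
D_3 = 15.5371
D_4 = 17.4327
D_5 = 19.5595
D_6 = 21.9457
Terminal value at t=6: TV = D_7/(r−g) = 23.0650/(0.09−0.051) = 591.4090
P₀ = 12.3420/(1+0.09)^1 + 13.8477/(1+0.09)^2 + 15.5371/(1+0.09)^3 + 17.4327/(1+0.09)^4 + 19.5595/(1+0.09)^5 + 21.9457/(1+0.09)^6 + 591.4090/(1+0.09)^6 = 425.7613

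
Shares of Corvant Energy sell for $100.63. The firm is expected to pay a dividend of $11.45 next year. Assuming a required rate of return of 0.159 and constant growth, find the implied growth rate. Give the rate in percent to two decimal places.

4.52%

From P₀ = D₁/(r − g), the implied growth is g = r − D₁/P₀.
g = 0.159 − 11.45/100.63 = 0.159 − 0.11378 = 0.04522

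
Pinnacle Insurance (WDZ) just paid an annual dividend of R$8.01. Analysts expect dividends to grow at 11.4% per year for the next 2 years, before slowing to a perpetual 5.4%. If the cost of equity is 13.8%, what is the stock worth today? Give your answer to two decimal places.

R$111.83

Two-stage DDM. Project D₁…D_2 at 0.114, terminal growth 0.054, discount at r = 0.138.
D_1 = 8.9231
D_2 = 9.9404
Terminal value at t=2: TV = D_3/(r−g) = 10.4772/(0.138−0.054) = 124.7281
P₀ = 8.9231/(1+0.138)^1 + 9.9404/(1+0.138)^2 + 124.7281/(1+0.138)^2 = 111.8286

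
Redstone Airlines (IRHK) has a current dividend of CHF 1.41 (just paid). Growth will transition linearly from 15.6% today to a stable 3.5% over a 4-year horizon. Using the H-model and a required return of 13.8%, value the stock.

CHF 17.48

H-model: P₀ = D₀[(1+g_L) + H(g_S−g_L)]/(r−g_L), with H = 4/2 = 2.
P₀ = 1.41 × [(1+0.035) + 2×(0.156−0.035)] / (0.138−0.035)
   = 1.41 × 1.2770 / 0.103 = 17.4813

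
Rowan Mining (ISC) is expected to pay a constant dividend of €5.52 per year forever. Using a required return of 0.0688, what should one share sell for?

Zero-growth DDM (perpetuity): P₀ = D/r = 5.52 / 0.0688 = 80.2326

€80.23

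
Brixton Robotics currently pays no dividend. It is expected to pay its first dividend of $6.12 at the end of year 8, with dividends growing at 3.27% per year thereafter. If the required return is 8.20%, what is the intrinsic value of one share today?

Deferred-dividend DDM. At t=7 the remaining stream is a growing perpetuity with first payment D_8 = 6.12.
V_7 = D_8/(r−g) = 6.12/(0.082−0.0327) = 124.1379
P₀ = V_7/(1+r)^7 = 124.1379/(1+0.082)^7 = 71.5013

$71.50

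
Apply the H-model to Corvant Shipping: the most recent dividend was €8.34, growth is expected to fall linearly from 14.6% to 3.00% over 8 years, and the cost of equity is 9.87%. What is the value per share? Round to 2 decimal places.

€181.37

H-model: P₀ = D₀[(1+g_L) + H(g_S−g_L)]/(r−g_L), with H = 8/2 = 4.
P₀ = 8.34 × [(1+0.03) + 4×(0.146−0.03)] / (0.0987−0.03)
   = 8.34 × 1.4940 / 0.0687 = 181.3677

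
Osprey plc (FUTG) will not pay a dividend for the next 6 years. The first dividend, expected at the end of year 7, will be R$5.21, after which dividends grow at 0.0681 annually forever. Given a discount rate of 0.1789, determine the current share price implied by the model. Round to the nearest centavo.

R$17.52

Deferred-dividend DDM. At t=6 the remaining stream is a growing perpetuity with first payment D_7 = 5.21.
V_6 = D_7/(r−g) = 5.21/(0.1789−0.0681) = 47.0217
P₀ = V_6/(1+r)^6 = 47.0217/(1+0.1789)^6 = 17.5160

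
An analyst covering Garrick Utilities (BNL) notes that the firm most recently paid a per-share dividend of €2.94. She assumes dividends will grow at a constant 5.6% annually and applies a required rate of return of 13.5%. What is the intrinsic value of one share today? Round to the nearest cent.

Gordon growth model: P₀ = D₁/(r − g). D₁ = 2.94 × (1 + 0.056) = 3.1046.
P₀ = 3.1046 / (0.135 − 0.056) = 3.1046 / 0.079 = 39.2992

€39.30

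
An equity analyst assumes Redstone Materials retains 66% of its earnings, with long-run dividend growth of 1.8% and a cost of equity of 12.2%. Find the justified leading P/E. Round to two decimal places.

3.27

Payout ratio b = 1 − 0.66 = 0.34.
Justified leading P/E = b/(r−g) = 0.34/(0.122−0.018) = 3.2692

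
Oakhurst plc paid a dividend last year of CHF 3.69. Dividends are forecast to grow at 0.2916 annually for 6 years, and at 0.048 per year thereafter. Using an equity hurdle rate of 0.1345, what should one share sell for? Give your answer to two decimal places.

Two-stage DDM. Project D₁…D_6 at 0.2916, terminal growth 0.048, discount at r = 0.1345.
D_1 = 4.7660
D_2 = 6.1558
D_3 = 7.9508
D_4 = 10.2692
D_5 = 13.2638
D_6 = 17.1315
Terminal value at t=6: TV = D_7/(r−g) = 17.9538/(0.1345−0.048) = 207.5581
P₀ = 4.7660/(1+0.1345)^1 + 6.1558/(1+0.1345)^2 + 7.9508/(1+0.1345)^3 + 10.2692/(1+0.1345)^4 + 13.2638/(1+0.1345)^5 + 17.1315/(1+0.1345)^6 + 207.5581/(1+0.1345)^6 = 133.0645

CHF 133.06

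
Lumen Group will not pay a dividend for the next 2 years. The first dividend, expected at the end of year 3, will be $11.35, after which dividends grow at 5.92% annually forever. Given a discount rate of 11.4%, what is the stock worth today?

Deferred-dividend DDM. At t=2 the remaining stream is a growing perpetuity with first payment D_3 = 11.35.
V_2 = D_3/(r−g) = 11.35/(0.114−0.0592) = 207.1168
P₀ = V_2/(1+r)^2 = 207.1168/(1+0.114)^2 = 166.8956

$166.90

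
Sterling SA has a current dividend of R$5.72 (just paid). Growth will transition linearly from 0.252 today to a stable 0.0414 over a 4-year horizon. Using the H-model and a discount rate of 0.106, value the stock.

H-model: P₀ = D₀[(1+g_L) + H(g_S−g_L)]/(r−g_L), with H = 4/2 = 2.
P₀ = 5.72 × [(1+0.0414) + 2×(0.252−0.0414)] / (0.106−0.0414)
   = 5.72 × 1.4626 / 0.0646 = 129.5058

R$129.51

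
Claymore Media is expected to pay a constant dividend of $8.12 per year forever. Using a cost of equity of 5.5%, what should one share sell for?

Zero-growth DDM (perpetuity): P₀ = D/r = 8.12 / 0.055 = 147.6364

$147.64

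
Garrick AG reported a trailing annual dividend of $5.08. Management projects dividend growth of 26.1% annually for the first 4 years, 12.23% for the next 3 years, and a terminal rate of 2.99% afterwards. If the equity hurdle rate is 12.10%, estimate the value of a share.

Three-stage DDM. Project D₁…D_7; terminal Gordon value at t=7 with g = 0.0299; discount at r = 0.121.
D_1 = 6.4059
D_2 = 8.0778
D_3 = 10.1861
D_4 = 12.8447
D_5 = 14.4156
D_6 = 16.1786
D_7 = 18.1573
TV_7 = 18.7002/(0.121−0.0299) = 205.2710
P₀ = Σ Dₜ/(1+r)ᵗ + TV_7/(1+r)^7 = 144.2418

$144.24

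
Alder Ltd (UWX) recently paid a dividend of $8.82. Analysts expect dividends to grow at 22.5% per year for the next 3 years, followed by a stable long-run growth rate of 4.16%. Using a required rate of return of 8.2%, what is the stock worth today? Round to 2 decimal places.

$364.09

Two-stage DDM. Project D₁…D_3 at 0.225, terminal growth 0.0416, discount at r = 0.082.
D_1 = 10.8045
D_2 = 13.2355
D_3 = 16.2135
Terminal value at t=3: TV = D_4/(r−g) = 16.8880/(0.082−0.0416) = 418.0194
P₀ = 10.8045/(1+0.082)^1 + 13.2355/(1+0.082)^2 + 16.2135/(1+0.082)^3 + 418.0194/(1+0.082)^3 = 364.0912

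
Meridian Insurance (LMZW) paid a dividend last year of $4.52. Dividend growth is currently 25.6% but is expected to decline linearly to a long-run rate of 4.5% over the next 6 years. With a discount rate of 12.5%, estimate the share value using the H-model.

$94.81

H-model: P₀ = D₀[(1+g_L) + H(g_S−g_L)]/(r−g_L), with H = 6/2 = 3.
P₀ = 4.52 × [(1+0.045) + 3×(0.256−0.045)] / (0.125−0.045)
   = 4.52 × 1.6780 / 0.08 = 94.8070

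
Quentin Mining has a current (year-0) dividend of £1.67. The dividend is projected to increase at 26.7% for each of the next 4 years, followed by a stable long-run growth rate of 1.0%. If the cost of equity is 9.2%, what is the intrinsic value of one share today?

£47.10

Two-stage DDM. Project D₁…D_4 at 0.267, terminal growth 0.01, discount at r = 0.092.
D_1 = 2.1159
D_2 = 2.6808
D_3 = 3.3966
D_4 = 4.3035
Terminal value at t=4: TV = D_5/(r−g) = 4.3465/(0.092−0.01) = 53.0067
P₀ = 2.1159/(1+0.092)^1 + 2.6808/(1+0.092)^2 + 3.3966/(1+0.092)^3 + 4.3035/(1+0.092)^4 + 53.0067/(1+0.092)^4 = 47.0976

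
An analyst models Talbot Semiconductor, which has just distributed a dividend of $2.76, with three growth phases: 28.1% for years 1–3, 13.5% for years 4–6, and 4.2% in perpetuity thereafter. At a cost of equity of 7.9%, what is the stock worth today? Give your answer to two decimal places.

$178.51

Three-stage DDM. Project D₁…D_6; terminal Gordon value at t=6 with g = 0.042; discount at r = 0.079.
D_1 = 3.5356
D_2 = 4.5291
D_3 = 5.8017
D_4 = 6.5849
D_5 = 7.4739
D_6 = 8.4829
TV_6 = 8.8392/(0.079−0.042) = 238.8966
P₀ = Σ Dₜ/(1+r)ᵗ + TV_6/(1+r)^6 = 178.5135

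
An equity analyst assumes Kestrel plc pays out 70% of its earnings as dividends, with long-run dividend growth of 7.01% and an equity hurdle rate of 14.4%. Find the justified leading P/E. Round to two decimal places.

Justified leading P/E = b/(r−g) = 0.70/(0.144−0.0701) = 9.4723

9.47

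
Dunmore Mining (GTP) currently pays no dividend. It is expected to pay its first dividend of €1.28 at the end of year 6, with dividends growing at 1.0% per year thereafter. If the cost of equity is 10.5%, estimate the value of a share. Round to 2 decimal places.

€8.18

Deferred-dividend DDM. At t=5 the remaining stream is a growing perpetuity with first payment D_6 = 1.28.
V_5 = D_6/(r−g) = 1.28/(0.105−0.01) = 13.4737
P₀ = V_5/(1+r)^5 = 13.4737/(1+0.105)^5 = 8.1785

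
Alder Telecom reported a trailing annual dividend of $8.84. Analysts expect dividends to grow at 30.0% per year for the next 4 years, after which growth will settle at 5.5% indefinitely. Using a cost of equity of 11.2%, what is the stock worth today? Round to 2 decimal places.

Two-stage DDM. Project D₁…D_4 at 0.3, terminal growth 0.055, discount at r = 0.112.
D_1 = 11.4920
D_2 = 14.9396
D_3 = 19.4215
D_4 = 25.2479
Terminal value at t=4: TV = D_5/(r−g) = 26.6366/(0.112−0.055) = 467.3081
P₀ = 11.4920/(1+0.112)^1 + 14.9396/(1+0.112)^2 + 19.4215/(1+0.112)^3 + 25.2479/(1+0.112)^4 + 467.3081/(1+0.112)^4 = 358.6745

$358.67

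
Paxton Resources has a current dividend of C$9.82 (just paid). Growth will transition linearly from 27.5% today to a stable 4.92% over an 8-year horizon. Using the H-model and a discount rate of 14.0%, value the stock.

H-model: P₀ = D₀[(1+g_L) + H(g_S−g_L)]/(r−g_L), with H = 8/2 = 4.
P₀ = 9.82 × [(1+0.0492) + 4×(0.275−0.0492)] / (0.14−0.0492)
   = 9.82 × 1.9524 / 0.0908 = 211.1516

C$211.15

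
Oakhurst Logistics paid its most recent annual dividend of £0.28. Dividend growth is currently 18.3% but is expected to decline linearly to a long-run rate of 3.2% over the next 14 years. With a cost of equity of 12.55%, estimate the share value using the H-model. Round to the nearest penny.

£6.26

H-model: P₀ = D₀[(1+g_L) + H(g_S−g_L)]/(r−g_L), with H = 14/2 = 7.
P₀ = 0.28 × [(1+0.032) + 7×(0.183−0.032)] / (0.1255−0.032)
   = 0.28 × 2.0890 / 0.0935 = 6.2558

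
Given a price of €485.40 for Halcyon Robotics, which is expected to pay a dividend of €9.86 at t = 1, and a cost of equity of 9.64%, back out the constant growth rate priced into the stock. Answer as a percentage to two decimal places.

From P₀ = D₁/(r − g), the implied growth is g = r − D₁/P₀.
g = 0.0964 − 9.86/485.40 = 0.0964 − 0.02031 = 0.07609

7.61%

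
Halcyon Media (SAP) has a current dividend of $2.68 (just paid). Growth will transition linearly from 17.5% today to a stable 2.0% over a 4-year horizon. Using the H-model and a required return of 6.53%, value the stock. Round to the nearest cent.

$78.68

H-model: P₀ = D₀[(1+g_L) + H(g_S−g_L)]/(r−g_L), with H = 4/2 = 2.
P₀ = 2.68 × [(1+0.02) + 2×(0.175−0.02)] / (0.0653−0.02)
   = 2.68 × 1.3300 / 0.0453 = 78.6843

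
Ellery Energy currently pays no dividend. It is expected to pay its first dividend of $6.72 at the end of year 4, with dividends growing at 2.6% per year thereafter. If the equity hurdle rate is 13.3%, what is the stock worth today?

Deferred-dividend DDM. At t=3 the remaining stream is a growing perpetuity with first payment D_4 = 6.72.
V_3 = D_4/(r−g) = 6.72/(0.133−0.026) = 62.8037
P₀ = V_3/(1+r)^3 = 62.8037/(1+0.133)^3 = 43.1813

$43.18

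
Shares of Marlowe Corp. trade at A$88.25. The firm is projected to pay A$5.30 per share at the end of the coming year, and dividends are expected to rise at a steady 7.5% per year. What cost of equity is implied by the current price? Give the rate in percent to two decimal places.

Rearranging the constant-growth DDM: r = D₁/P₀ + g.
r = 5.3000 / 88.25 + 0.075 = 0.06006 + 0.075 = 0.13506

13.51%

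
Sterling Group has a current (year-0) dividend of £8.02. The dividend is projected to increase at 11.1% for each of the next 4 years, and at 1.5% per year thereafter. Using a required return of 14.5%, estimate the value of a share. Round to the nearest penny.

Two-stage DDM. Project D₁…D_4 at 0.111, terminal growth 0.015, discount at r = 0.145.
D_1 = 8.9102
D_2 = 9.8993
D_3 = 10.9981
D_4 = 12.2189
Terminal value at t=4: TV = D_5/(r−g) = 12.4021/(0.145−0.015) = 95.4011
P₀ = 8.9102/(1+0.145)^1 + 9.8993/(1+0.145)^2 + 10.9981/(1+0.145)^3 + 12.2189/(1+0.145)^4 + 95.4011/(1+0.145)^4 = 85.2731

£85.27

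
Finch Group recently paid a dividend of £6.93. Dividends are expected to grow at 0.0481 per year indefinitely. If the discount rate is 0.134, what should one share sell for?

£84.56

Gordon growth model: P₀ = D₁/(r − g). D₁ = 6.93 × (1 + 0.0481) = 7.2633.
P₀ = 7.2633 / (0.134 − 0.0481) = 7.2633 / 0.0859 = 84.5557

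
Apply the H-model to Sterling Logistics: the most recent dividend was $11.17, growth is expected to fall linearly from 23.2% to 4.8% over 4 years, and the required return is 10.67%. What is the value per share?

H-model: P₀ = D₀[(1+g_L) + H(g_S−g_L)]/(r−g_L), with H = 4/2 = 2.
P₀ = 11.17 × [(1+0.048) + 2×(0.232−0.048)] / (0.1067−0.048)
   = 11.17 × 1.4160 / 0.0587 = 269.4501

$269.45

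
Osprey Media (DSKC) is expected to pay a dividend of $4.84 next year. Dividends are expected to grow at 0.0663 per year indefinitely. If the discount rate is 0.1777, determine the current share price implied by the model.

Gordon growth model: P₀ = D₁/(r − g), with D₁ = 4.84 given directly.
P₀ = 4.8400 / (0.1777 − 0.0663) = 4.8400 / 0.1114 = 43.4470

$43.45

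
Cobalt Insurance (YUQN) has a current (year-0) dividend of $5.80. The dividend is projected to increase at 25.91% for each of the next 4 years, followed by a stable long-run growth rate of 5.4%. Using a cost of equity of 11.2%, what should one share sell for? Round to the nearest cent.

$205.20

Two-stage DDM. Project D₁…D_4 at 0.2591, terminal growth 0.054, discount at r = 0.112.
D_1 = 7.3028
D_2 = 9.1949
D_3 = 11.5773
D_4 = 14.5770
Terminal value at t=4: TV = D_5/(r−g) = 15.3642/(0.112−0.054) = 264.8997
P₀ = 7.3028/(1+0.112)^1 + 9.1949/(1+0.112)^2 + 11.5773/(1+0.112)^3 + 14.5770/(1+0.112)^4 + 264.8997/(1+0.112)^4 = 205.2020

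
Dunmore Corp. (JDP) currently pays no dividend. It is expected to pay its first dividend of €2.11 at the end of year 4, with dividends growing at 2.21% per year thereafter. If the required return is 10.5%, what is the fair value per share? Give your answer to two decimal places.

€18.86

Deferred-dividend DDM. At t=3 the remaining stream is a growing perpetuity with first payment D_4 = 2.11.
V_3 = D_4/(r−g) = 2.11/(0.105−0.0221) = 25.4524
P₀ = V_3/(1+r)^3 = 25.4524/(1+0.105)^3 = 18.8643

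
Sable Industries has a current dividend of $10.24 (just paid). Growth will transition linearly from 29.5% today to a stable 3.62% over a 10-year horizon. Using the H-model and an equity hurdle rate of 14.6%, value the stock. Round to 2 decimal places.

$217.32

H-model: P₀ = D₀[(1+g_L) + H(g_S−g_L)]/(r−g_L), with H = 10/2 = 5.
P₀ = 10.24 × [(1+0.0362) + 5×(0.295−0.0362)] / (0.146−0.0362)
   = 10.24 × 2.3302 / 0.1098 = 217.3156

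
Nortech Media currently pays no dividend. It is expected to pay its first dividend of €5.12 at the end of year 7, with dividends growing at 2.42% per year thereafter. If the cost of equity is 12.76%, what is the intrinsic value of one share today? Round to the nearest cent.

Deferred-dividend DDM. At t=6 the remaining stream is a growing perpetuity with first payment D_7 = 5.12.
V_6 = D_7/(r−g) = 5.12/(0.1276−0.0242) = 49.5164
P₀ = V_6/(1+r)^6 = 49.5164/(1+0.1276)^6 = 24.0890

€24.09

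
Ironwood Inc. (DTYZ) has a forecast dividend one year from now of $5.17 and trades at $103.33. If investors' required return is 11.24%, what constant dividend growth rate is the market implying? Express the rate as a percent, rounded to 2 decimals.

From P₀ = D₁/(r − g), the implied growth is g = r − D₁/P₀.
g = 0.1124 − 5.17/103.33 = 0.1124 − 0.05003 = 0.06237

6.24%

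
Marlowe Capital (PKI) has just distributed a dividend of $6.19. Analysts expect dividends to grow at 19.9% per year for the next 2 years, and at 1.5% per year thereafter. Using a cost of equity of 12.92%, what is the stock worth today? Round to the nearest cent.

$75.58

Two-stage DDM. Project D₁…D_2 at 0.199, terminal growth 0.015, discount at r = 0.1292.
D_1 = 7.4218
D_2 = 8.8988
Terminal value at t=2: TV = D_3/(r−g) = 9.0322/(0.1292−0.015) = 79.0913
P₀ = 7.4218/(1+0.1292)^1 + 8.8988/(1+0.1292)^2 + 79.0913/(1+0.1292)^2 = 75.5795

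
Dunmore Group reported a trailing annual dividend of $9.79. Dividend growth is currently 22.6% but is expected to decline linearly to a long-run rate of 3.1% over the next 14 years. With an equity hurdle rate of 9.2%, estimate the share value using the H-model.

H-model: P₀ = D₀[(1+g_L) + H(g_S−g_L)]/(r−g_L), with H = 14/2 = 7.
P₀ = 9.79 × [(1+0.031) + 7×(0.226−0.031)] / (0.092−0.031)
   = 9.79 × 2.3960 / 0.061 = 384.5384

$384.54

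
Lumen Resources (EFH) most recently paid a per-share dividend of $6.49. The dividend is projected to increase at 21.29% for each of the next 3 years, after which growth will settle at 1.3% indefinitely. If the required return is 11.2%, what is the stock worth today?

Two-stage DDM. Project D₁…D_3 at 0.2129, terminal growth 0.013, discount at r = 0.112.
D_1 = 7.8717
D_2 = 9.5476
D_3 = 11.5803
Terminal value at t=3: TV = D_4/(r−g) = 11.7308/(0.112−0.013) = 118.4933
P₀ = 7.8717/(1+0.112)^1 + 9.5476/(1+0.112)^2 + 11.5803/(1+0.112)^3 + 118.4933/(1+0.112)^3 = 109.3966

$109.40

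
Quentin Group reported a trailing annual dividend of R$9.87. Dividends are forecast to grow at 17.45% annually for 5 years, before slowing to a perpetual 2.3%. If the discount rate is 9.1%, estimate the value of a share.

Two-stage DDM. Project D₁…D_5 at 0.1745, terminal growth 0.023, discount at r = 0.091.
D_1 = 11.5923
D_2 = 13.6152
D_3 = 15.9910
D_4 = 18.7815
D_5 = 22.0588
Terminal value at t=5: TV = D_6/(r−g) = 22.5662/(0.091−0.023) = 331.8555
P₀ = 11.5923/(1+0.091)^1 + 13.6152/(1+0.091)^2 + 15.9910/(1+0.091)^3 + 18.7815/(1+0.091)^4 + 22.0588/(1+0.091)^5 + 331.8555/(1+0.091)^5 = 276.6024

R$276.60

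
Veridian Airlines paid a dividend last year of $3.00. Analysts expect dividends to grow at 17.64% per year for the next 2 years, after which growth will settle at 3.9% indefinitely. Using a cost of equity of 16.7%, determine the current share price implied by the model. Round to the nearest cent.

Two-stage DDM. Project D₁…D_2 at 0.1764, terminal growth 0.039, discount at r = 0.167.
D_1 = 3.5292
D_2 = 4.1518
Terminal value at t=2: TV = D_3/(r−g) = 4.3137/(0.167−0.039) = 33.7005
P₀ = 3.5292/(1+0.167)^1 + 4.1518/(1+0.167)^2 + 33.7005/(1+0.167)^2 = 30.8181

$30.82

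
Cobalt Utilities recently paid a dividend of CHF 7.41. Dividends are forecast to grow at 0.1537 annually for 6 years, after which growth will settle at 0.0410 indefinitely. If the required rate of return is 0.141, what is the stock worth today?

Two-stage DDM. Project D₁…D_6 at 0.1537, terminal growth 0.041, discount at r = 0.141.
D_1 = 8.5489
D_2 = 9.8629
D_3 = 11.3788
D_4 = 13.1277
D_5 = 15.1455
D_6 = 17.4733
Terminal value at t=6: TV = D_7/(r−g) = 18.1897/(0.141−0.041) = 181.8973
P₀ = 8.5489/(1+0.141)^1 + 9.8629/(1+0.141)^2 + 11.3788/(1+0.141)^3 + 13.1277/(1+0.141)^4 + 15.1455/(1+0.141)^5 + 17.4733/(1+0.141)^6 + 181.8973/(1+0.141)^6 = 128.6597

CHF 128.66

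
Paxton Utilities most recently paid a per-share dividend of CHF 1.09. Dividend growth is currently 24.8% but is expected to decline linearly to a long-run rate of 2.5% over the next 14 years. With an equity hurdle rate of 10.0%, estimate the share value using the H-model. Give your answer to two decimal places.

CHF 37.58

H-model: P₀ = D₀[(1+g_L) + H(g_S−g_L)]/(r−g_L), with H = 14/2 = 7.
P₀ = 1.09 × [(1+0.025) + 7×(0.248−0.025)] / (0.1−0.025)
   = 1.09 × 2.5860 / 0.075 = 37.5832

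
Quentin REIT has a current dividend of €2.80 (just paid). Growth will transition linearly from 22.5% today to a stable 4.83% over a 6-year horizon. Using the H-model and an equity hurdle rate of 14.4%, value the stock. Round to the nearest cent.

€46.18

H-model: P₀ = D₀[(1+g_L) + H(g_S−g_L)]/(r−g_L), with H = 6/2 = 3.
P₀ = 2.80 × [(1+0.0483) + 3×(0.225−0.0483)] / (0.144−0.0483)
   = 2.80 × 1.5784 / 0.0957 = 46.1810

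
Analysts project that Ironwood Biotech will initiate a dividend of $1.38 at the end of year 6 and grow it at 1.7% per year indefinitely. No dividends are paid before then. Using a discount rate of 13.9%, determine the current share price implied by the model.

$5.90

Deferred-dividend DDM. At t=5 the remaining stream is a growing perpetuity with first payment D_6 = 1.38.
V_5 = D_6/(r−g) = 1.38/(0.139−0.017) = 11.3115
P₀ = V_5/(1+r)^5 = 11.3115/(1+0.139)^5 = 5.9007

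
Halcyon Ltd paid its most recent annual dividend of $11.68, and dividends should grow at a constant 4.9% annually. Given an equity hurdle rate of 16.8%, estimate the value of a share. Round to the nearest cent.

Gordon growth model: P₀ = D₁/(r − g). D₁ = 11.68 × (1 + 0.049) = 12.2523.
P₀ = 12.2523 / (0.168 − 0.049) = 12.2523 / 0.119 = 102.9607

$102.96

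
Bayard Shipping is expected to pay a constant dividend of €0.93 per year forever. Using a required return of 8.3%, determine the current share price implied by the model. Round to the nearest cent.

€11.20

Zero-growth DDM (perpetuity): P₀ = D/r = 0.93 / 0.083 = 11.2048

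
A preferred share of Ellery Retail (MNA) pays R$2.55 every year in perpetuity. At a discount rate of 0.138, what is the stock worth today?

Zero-growth DDM (perpetuity): P₀ = D/r = 2.55 / 0.138 = 18.4783

R$18.48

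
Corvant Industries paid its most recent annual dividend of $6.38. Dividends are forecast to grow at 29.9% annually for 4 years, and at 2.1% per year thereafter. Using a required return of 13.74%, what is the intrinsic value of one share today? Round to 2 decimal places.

Two-stage DDM. Project D₁…D_4 at 0.299, terminal growth 0.021, discount at r = 0.1374.
D_1 = 8.2876
D_2 = 10.7656
D_3 = 13.9845
D_4 = 18.1659
Terminal value at t=4: TV = D_5/(r−g) = 18.5474/(0.1374−0.021) = 159.3419
P₀ = 8.2876/(1+0.1374)^1 + 10.7656/(1+0.1374)^2 + 13.9845/(1+0.1374)^3 + 18.1659/(1+0.1374)^4 + 159.3419/(1+0.1374)^4 = 131.1754

$131.18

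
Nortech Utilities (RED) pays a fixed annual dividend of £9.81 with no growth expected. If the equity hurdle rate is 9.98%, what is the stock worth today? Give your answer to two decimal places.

Zero-growth DDM (perpetuity): P₀ = D/r = 9.81 / 0.0998 = 98.2966

£98.30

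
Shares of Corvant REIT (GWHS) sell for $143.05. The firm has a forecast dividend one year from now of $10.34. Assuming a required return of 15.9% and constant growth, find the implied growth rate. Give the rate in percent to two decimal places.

From P₀ = D₁/(r − g), the implied growth is g = r − D₁/P₀.
g = 0.159 − 10.34/143.05 = 0.159 − 0.07228 = 0.08672

8.67%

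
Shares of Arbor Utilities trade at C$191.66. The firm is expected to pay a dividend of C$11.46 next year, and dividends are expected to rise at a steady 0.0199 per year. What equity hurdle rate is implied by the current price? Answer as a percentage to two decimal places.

Rearranging the constant-growth DDM: r = D₁/P₀ + g.
r = 11.4600 / 191.66 + 0.0199 = 0.05979 + 0.0199 = 0.07969

7.97%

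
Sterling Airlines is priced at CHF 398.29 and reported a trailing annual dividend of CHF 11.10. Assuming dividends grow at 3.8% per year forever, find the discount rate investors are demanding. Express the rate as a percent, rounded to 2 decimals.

Rearranging the constant-growth DDM: r = D₁/P₀ + g.
D₁ = 11.10 × (1 + 0.038) = 11.5218.
r = 11.5218 / 398.29 + 0.038 = 0.02893 + 0.038 = 0.06693

6.69%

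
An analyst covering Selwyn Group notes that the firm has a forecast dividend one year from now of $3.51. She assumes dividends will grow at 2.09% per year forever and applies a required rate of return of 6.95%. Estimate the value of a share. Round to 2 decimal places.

Gordon growth model: P₀ = D₁/(r − g), with D₁ = 3.51 given directly.
P₀ = 3.5100 / (0.0695 − 0.0209) = 3.5100 / 0.0486 = 72.2222

$72.22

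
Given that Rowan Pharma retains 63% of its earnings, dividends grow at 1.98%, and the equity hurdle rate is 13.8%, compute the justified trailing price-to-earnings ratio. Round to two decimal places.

3.19

Payout ratio b = 1 − 0.63 = 0.37.
Justified trailing P/E = b(1+g)/(r−g) = 0.37×(1+0.0198)/(0.138−0.0198) = 3.1923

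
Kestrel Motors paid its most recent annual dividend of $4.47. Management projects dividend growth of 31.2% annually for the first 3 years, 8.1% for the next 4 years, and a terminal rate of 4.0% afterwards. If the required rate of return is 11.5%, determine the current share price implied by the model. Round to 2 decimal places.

$134.93

Three-stage DDM. Project D₁…D_7; terminal Gordon value at t=7 with g = 0.04; discount at r = 0.115.
D_1 = 5.8646
D_2 = 7.6944
D_3 = 10.0951
D_4 = 10.9128
D_5 = 11.7967
D_6 = 12.7522
D_7 = 13.7852
TV_7 = 14.3366/(0.115−0.04) = 191.1542
P₀ = Σ Dₜ/(1+r)ᵗ + TV_7/(1+r)^7 = 134.9272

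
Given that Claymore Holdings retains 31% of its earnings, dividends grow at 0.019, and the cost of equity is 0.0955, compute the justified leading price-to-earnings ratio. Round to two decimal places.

Payout ratio b = 1 − 0.31 = 0.69.
Justified leading P/E = b/(r−g) = 0.69/(0.0955−0.019) = 9.0196

9.02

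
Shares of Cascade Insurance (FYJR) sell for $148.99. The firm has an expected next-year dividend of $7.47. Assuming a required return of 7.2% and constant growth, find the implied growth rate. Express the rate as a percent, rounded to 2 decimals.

2.19%

From P₀ = D₁/(r − g), the implied growth is g = r − D₁/P₀.
g = 0.072 − 7.47/148.99 = 0.072 − 0.05014 = 0.02186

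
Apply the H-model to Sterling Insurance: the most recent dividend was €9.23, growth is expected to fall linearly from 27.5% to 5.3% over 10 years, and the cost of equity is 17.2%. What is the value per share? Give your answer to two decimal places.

€167.77

H-model: P₀ = D₀[(1+g_L) + H(g_S−g_L)]/(r−g_L), with H = 10/2 = 5.
P₀ = 9.23 × [(1+0.053) + 5×(0.275−0.053)] / (0.172−0.053)
   = 9.23 × 2.1630 / 0.119 = 167.7688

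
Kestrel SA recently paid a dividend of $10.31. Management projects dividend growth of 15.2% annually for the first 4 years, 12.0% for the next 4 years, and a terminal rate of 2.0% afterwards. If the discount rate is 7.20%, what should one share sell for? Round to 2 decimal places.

Three-stage DDM. Project D₁…D_8; terminal Gordon value at t=8 with g = 0.02; discount at r = 0.072.
D_1 = 11.8771
D_2 = 13.6824
D_3 = 15.7622
D_4 = 18.1580
D_5 = 20.3370
D_6 = 22.7774
D_7 = 25.5107
D_8 = 28.5720
TV_8 = 29.1434/(0.072−0.02) = 560.4508
P₀ = Σ Dₜ/(1+r)ᵗ + TV_8/(1+r)^8 = 432.3174

$432.32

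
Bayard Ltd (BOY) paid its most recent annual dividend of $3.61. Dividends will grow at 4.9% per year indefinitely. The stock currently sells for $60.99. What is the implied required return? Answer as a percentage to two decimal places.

11.11%

Rearranging the constant-growth DDM: r = D₁/P₀ + g.
D₁ = 3.61 × (1 + 0.049) = 3.7869.
r = 3.7869 / 60.99 + 0.049 = 0.06209 + 0.049 = 0.11109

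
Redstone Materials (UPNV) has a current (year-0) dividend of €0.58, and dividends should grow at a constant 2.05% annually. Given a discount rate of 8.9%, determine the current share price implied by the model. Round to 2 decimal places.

€8.64

Gordon growth model: P₀ = D₁/(r − g). D₁ = 0.58 × (1 + 0.0205) = 0.5919.
P₀ = 0.5919 / (0.089 − 0.0205) = 0.5919 / 0.0685 = 8.6407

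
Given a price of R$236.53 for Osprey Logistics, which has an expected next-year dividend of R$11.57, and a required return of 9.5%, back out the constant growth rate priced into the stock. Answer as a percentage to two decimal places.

4.61%

From P₀ = D₁/(r − g), the implied growth is g = r − D₁/P₀.
g = 0.095 − 11.57/236.53 = 0.095 − 0.04892 = 0.04608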